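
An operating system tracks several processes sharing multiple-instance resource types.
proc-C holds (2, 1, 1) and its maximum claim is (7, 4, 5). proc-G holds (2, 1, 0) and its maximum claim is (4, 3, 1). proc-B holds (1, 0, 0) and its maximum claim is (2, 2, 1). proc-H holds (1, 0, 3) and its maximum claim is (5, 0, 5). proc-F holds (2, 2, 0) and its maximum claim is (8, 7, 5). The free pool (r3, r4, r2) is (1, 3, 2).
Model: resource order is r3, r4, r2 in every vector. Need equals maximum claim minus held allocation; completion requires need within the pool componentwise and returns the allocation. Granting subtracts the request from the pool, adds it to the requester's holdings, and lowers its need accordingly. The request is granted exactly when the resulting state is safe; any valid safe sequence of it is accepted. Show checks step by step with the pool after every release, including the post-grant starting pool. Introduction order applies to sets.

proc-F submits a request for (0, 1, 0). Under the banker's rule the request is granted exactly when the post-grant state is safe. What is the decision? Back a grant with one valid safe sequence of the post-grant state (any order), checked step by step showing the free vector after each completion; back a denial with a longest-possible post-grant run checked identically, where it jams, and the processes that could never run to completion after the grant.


GRANT. The post-grant state is safe; one safe sequence: proc-B, proc-G, proc-H, proc-C, proc-F.
Key observation: (1, 2, 2) free after granting still covers proc-B first, and each release covers the next.
Verifying the post-grant state step by step:
  pool = (1, 2, 2)
  proc-B: need (1, 2, 1) fits (1, 2, 2); releases (1, 0, 0), pool now (2, 2, 2)
  proc-G: need (2, 2, 1) fits (2, 2, 2); releases (2, 1, 0), pool now (4, 3, 2)
  proc-H: need (4, 0, 2) fits (4, 3, 2); releases (1, 0, 3), pool now (5, 3, 5)
  proc-C: need (5, 3, 4) fits (5, 3, 5); releases (2, 1, 1), pool now (7, 4, 6)
  proc-F: need (6, 4, 5) fits (7, 4, 6); releases (2, 3, 0), pool now (9, 7, 6)


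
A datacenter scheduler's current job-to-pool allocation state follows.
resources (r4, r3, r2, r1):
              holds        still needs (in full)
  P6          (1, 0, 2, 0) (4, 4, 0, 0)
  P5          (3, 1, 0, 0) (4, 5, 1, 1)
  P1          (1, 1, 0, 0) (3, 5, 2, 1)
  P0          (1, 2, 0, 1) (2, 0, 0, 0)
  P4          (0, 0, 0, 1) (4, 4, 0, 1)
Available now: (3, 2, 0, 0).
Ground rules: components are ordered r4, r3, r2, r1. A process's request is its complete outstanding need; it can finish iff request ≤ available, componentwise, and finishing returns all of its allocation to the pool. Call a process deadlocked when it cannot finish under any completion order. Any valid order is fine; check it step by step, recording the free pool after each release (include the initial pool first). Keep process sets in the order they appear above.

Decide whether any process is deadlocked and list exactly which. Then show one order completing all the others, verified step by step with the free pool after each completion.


Deadlocked: P5 and P1.
Key observation: no order helps: past P0, P6, P4, the free pool tops out at (5, 4, 2, 2), below what each blocked process needs in r3.
A valid finishing order for the others: P0, P6, P4. Walking it through:
  pool = (3, 2, 0, 0)
  P0: need (2, 0, 0, 0) fits (3, 2, 0, 0); releases (1, 2, 0, 1), pool now (4, 4, 0, 1)
  P6: need (4, 4, 0, 0) fits (4, 4, 0, 1); releases (1, 0, 2, 0), pool now (5, 4, 2, 1)
  P4: need (4, 4, 0, 1) fits (5, 4, 2, 1); releases (0, 0, 0, 1), pool now (5, 4, 2, 2)
The stuck group stays short no matter what:
  blocked: P5 wants (4, 5, 1, 1), pool (5, 4, 2, 2) — not enough r3
  blocked: P1 wants (3, 5, 2, 1), pool (5, 4, 2, 2) — not enough r3


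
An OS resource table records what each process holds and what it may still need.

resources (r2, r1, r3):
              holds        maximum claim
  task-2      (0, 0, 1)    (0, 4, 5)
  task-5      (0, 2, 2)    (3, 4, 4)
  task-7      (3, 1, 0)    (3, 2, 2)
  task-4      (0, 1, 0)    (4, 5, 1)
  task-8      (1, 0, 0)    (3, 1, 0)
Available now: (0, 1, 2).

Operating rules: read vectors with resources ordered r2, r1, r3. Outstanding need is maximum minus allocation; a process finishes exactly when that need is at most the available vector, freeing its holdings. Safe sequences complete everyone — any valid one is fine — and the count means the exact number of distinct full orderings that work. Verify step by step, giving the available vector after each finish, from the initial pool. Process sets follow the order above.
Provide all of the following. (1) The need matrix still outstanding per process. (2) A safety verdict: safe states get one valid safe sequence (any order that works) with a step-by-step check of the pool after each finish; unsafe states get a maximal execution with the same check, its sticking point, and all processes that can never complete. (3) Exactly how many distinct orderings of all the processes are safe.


(1) Outstanding need per process (order r2, r1, r3):
  task-2: (0, 4, 4)
  task-5: (3, 2, 2)
  task-7: (0, 1, 2)
  task-4: (4, 4, 1)
  task-8: (2, 1, 0)
(2) The state is SAFE; one workable sequence: task-7, task-5, task-2, task-8, task-4.
Key observation: reading the order forward, task-7 is the first process whose need (0, 1, 2) meets the free pool (0, 1, 2) exactly on a resource it requests.
Verifying each step:
  pool = (0, 1, 2)
  run task-7 (needs (0, 1, 2), free (0, 1, 2)); after release of (3, 1, 0) the pool is (3, 2, 2)
  run task-5 (needs (3, 2, 2), free (3, 2, 2)); after release of (0, 2, 2) the pool is (3, 4, 4)
  run task-2 (needs (0, 4, 4), free (3, 4, 4)); after release of (0, 0, 1) the pool is (3, 4, 5)
  run task-8 (needs (2, 1, 0), free (3, 4, 5)); after release of (1, 0, 0) the pool is (4, 4, 5)
  run task-4 (needs (4, 4, 1), free (4, 4, 5)); after release of (0, 1, 0) the pool is (4, 5, 5)
(3) The exact count: 5 of the possible complete orderings are safe sequences.


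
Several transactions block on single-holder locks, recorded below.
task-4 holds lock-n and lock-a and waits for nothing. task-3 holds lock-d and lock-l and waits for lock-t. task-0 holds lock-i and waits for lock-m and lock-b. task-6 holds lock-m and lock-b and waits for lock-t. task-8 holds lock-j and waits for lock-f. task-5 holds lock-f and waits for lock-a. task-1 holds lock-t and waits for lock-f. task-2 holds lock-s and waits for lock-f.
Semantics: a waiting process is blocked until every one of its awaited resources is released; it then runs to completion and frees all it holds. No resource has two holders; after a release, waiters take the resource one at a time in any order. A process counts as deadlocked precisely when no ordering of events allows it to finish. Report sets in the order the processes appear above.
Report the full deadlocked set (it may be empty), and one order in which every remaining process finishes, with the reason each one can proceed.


The deadlocked set is empty.
Key observation: the waits form no ring: some process can always run, and its releases unblock the others one by one.
The rest can finish in the order task-4, task-5, task-1, task-6, task-3, task-2, task-0, task-8.
Step-by-step check:
  task-4 waits on nothing -> runs at once and releases lock-n and lock-a
  run task-5 (all its waits — lock-a — are resolved); releases lock-f
  run task-1 (all its waits — lock-f — are resolved); releases lock-t
  run task-6 (all its waits — lock-t — are resolved); releases lock-m and lock-b
  run task-3 (all its waits — lock-t — are resolved); releases lock-d and lock-l
  run task-2 (all its waits — lock-f — are resolved); releases lock-s
  run task-0 (all its waits — lock-m and lock-b — are resolved); releases lock-i
  run task-8 (all its waits — lock-f — are resolved); releases lock-j


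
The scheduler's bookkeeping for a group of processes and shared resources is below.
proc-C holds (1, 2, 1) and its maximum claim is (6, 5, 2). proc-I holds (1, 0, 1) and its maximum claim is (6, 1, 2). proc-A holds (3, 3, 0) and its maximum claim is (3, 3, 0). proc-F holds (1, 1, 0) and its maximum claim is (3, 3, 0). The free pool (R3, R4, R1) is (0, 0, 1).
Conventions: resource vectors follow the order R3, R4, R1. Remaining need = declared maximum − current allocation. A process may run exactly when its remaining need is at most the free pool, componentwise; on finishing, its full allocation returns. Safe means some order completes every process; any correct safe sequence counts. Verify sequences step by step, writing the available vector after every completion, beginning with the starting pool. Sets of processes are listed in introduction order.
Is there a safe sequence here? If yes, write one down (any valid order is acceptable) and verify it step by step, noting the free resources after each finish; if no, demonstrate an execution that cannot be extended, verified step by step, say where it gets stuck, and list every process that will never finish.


The state is UNSAFE.
Key observation: proc-A, proc-F can finish, but then (4, 4, 1) is all there is, and the blocked group's R3 demands exceed it.
Going as far as possible: proc-A, proc-F; after that, nothing fits. Check, step by step:
  pool = (0, 0, 1)
  run proc-A (needs (0, 0, 0), free (0, 0, 1)); after release of (3, 3, 0) the pool is (3, 3, 1)
  run proc-F (needs (2, 2, 0), free (3, 3, 1)); after release of (1, 1, 0) the pool is (4, 4, 1)
  proc-C cannot run: need (5, 3, 1) vs free (4, 4, 1) (insufficient R3)
  proc-I cannot run: need (5, 1, 1) vs free (4, 4, 1) (insufficient R3)
Permanently blocked: proc-C and proc-I.


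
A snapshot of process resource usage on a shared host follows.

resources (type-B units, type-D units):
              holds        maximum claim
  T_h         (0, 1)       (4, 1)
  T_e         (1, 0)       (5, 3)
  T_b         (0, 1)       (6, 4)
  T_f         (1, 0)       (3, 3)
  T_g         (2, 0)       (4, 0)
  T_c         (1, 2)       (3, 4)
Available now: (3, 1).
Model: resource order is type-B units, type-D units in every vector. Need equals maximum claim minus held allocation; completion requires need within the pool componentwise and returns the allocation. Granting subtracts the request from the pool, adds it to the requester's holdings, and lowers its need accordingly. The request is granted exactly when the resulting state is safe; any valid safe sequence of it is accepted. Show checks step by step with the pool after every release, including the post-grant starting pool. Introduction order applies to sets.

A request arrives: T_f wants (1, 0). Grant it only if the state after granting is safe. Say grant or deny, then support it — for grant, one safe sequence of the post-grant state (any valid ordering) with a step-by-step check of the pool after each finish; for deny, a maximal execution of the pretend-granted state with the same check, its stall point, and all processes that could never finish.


GRANT. The post-grant state is safe; one safe sequence: T_g, T_h, T_c, T_f, T_b, T_e.
Key observation: (2, 1) free after granting still covers T_g first, and each release covers the next.
Step-by-step check of the post-grant state:
  pool = (2, 1)
  T_g needs (2, 0) <= (2, 1) -> finishes; pool += (2, 0) = (4, 1)
  T_h needs (4, 0) <= (4, 1) -> finishes; pool += (0, 1) = (4, 2)
  T_c needs (2, 2) <= (4, 2) -> finishes; pool += (1, 2) = (5, 4)
  T_f needs (1, 3) <= (5, 4) -> finishes; pool += (2, 0) = (7, 4)
  T_b needs (6, 3) <= (7, 4) -> finishes; pool += (0, 1) = (7, 5)
  T_e needs (4, 3) <= (7, 5) -> finishes; pool += (1, 0) = (8, 5)


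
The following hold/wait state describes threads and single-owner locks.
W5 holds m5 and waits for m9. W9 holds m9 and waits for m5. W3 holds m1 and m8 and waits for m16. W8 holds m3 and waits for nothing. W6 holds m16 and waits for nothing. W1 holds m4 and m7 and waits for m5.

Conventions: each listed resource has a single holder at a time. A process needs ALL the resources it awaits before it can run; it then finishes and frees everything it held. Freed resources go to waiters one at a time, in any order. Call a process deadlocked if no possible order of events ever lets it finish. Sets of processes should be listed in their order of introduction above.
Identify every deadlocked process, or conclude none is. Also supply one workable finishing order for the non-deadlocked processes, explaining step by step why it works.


The deadlocked set is W5, W9 and W1.
Key observation: the wait chain closes on itself along W5 -> W9 -> W5; W1 waits into the deadlock from upstream.
The rest can finish in the order W8, W6, W3.
Check, step by step:
  W8 waits on nothing -> runs at once and releases m3
  W6 waits on nothing -> runs at once and releases m16
  W3: everything it awaited (m16) is free; runs, freeing m1 and m8


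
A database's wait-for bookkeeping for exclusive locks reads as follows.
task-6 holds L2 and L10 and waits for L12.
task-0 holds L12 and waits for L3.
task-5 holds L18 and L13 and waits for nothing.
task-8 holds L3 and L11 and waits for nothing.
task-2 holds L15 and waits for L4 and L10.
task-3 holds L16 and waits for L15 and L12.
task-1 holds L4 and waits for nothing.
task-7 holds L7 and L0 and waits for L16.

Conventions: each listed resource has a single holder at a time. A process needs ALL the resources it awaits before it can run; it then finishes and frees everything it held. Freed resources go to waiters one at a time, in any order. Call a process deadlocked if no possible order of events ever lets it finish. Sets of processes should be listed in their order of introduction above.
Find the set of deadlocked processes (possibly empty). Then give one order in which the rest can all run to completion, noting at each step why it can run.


No process is deadlocked.
Key observation: the wait relation is loop-free; peeling off processes with no waits unwinds the whole state.
A valid finishing order for the others: task-5, task-8, task-0, task-1, task-6, task-2, task-3, task-7.
Verifying each step:
  task-5: no waits; runs immediately, freeing L18 and L13
  task-8: no waits; runs immediately, freeing L3 and L11
  task-0: everything it awaited (L3) is free; runs, freeing L12
  task-1: no waits; runs immediately, freeing L4
  task-6: everything it awaited (L12) is free; runs, freeing L2 and L10
  task-2: everything it awaited (L4 and L10) is free; runs, freeing L15
  task-3: everything it awaited (L15 and L12) is free; runs, freeing L16
  task-7: everything it awaited (L16) is free; runs, freeing L7 and L0


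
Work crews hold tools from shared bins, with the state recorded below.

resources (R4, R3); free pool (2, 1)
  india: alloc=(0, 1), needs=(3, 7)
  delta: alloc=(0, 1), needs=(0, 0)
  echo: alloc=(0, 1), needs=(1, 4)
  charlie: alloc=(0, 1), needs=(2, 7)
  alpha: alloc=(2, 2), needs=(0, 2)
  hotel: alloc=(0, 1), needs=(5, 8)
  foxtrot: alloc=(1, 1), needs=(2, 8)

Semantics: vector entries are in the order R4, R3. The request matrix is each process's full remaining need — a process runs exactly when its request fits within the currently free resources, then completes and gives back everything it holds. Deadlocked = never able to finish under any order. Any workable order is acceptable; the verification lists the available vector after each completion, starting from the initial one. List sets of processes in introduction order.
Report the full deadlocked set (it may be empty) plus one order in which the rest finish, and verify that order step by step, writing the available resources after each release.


The deadlocked set is india, charlie, hotel and foxtrot.
Key observation: the pool after delta, alpha, echo is (4, 5); every surviving request exceeds it in R3, so progress ends there.
A valid finishing order for the others: delta, alpha, echo. Walking it through:
  pool = (2, 1)
  run delta (needs (0, 0), free (2, 1)); after release of (0, 1) the pool is (2, 2)
  run alpha (needs (0, 2), free (2, 2)); after release of (2, 2) the pool is (4, 4)
  run echo (needs (1, 4), free (4, 4)); after release of (0, 1) the pool is (4, 5)
The blocked processes can never fit:
  india cannot run: need (3, 7) vs free (4, 5) (insufficient R3)
  charlie cannot run: need (2, 7) vs free (4, 5) (insufficient R3)
  hotel cannot run: need (5, 8) vs free (4, 5) (insufficient R4 and R3)
  foxtrot cannot run: need (2, 8) vs free (4, 5) (insufficient R3)


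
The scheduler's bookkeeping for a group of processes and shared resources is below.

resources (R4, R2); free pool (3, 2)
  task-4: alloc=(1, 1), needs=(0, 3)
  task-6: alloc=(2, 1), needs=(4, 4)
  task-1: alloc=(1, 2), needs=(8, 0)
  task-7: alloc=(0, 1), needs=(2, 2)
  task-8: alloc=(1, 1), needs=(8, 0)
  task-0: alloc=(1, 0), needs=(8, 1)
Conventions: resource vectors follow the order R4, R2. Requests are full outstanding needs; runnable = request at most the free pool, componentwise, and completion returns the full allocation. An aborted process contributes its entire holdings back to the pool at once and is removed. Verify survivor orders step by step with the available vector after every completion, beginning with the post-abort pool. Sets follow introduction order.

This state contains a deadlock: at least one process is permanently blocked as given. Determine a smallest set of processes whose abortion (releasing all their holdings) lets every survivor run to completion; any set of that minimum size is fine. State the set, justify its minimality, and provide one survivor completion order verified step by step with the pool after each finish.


Abort task-1 and task-0.
Key observation: aborting task-1 and task-0 returns (2, 2), and task-8 — hopeless before — runs at step 3 with the returned capacity in the pool.
Minimality, checking each single-abort alternative: task-4 alone leaves task-1 blocked (short on R4); task-6 alone leaves task-1 blocked (short on R4); task-1 alone leaves task-8 blocked (short on R4); task-7 alone leaves task-1 blocked (short on R4); task-8 alone leaves task-1 blocked (short on R4); task-0 alone leaves task-1 blocked (short on R4).
The survivors complete as task-4, task-6, task-8, task-7. Check, step by step (starting from the post-abort pool):
  pool = (5, 4)
  task-4: need (0, 3) fits (5, 4); releases (1, 1), pool now (6, 5)
  task-6: need (4, 4) fits (6, 5); releases (2, 1), pool now (8, 6)
  task-8: need (8, 0) fits (8, 6); releases (1, 1), pool now (9, 7)
  task-7: need (2, 2) fits (9, 7); releases (0, 1), pool now (9, 8)


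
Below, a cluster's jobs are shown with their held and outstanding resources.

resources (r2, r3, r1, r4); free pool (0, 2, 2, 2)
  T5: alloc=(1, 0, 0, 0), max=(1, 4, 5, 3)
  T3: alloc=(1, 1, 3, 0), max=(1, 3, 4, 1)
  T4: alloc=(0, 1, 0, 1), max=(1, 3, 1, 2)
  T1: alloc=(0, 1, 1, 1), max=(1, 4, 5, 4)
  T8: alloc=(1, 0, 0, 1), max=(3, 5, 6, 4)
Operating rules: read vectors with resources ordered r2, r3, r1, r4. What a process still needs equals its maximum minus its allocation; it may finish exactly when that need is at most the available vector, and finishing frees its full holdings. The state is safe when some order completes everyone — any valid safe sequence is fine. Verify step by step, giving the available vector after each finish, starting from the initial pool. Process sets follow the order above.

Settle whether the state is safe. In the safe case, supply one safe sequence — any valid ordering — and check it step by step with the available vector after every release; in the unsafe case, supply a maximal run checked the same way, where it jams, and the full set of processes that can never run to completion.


The state is SAFE; one workable sequence: T3, T4, T1, T5, T8.
Key observation: the first exact fit in this order is T3 — it needs (0, 2, 1, 1) with (0, 2, 2, 2) free, meeting a requested resource to the last unit.
Walking it through:
  pool = (0, 2, 2, 2)
  T3: need (0, 2, 1, 1) fits (0, 2, 2, 2); releases (1, 1, 3, 0), pool now (1, 3, 5, 2)
  T4: need (1, 2, 1, 1) fits (1, 3, 5, 2); releases (0, 1, 0, 1), pool now (1, 4, 5, 3)
  T1: need (1, 3, 4, 3) fits (1, 4, 5, 3); releases (0, 1, 1, 1), pool now (1, 5, 6, 4)
  T5: need (0, 4, 5, 3) fits (1, 5, 6, 4); releases (1, 0, 0, 0), pool now (2, 5, 6, 4)
  T8: need (2, 5, 6, 3) fits (2, 5, 6, 4); releases (1, 0, 0, 1), pool now (3, 5, 6, 5)


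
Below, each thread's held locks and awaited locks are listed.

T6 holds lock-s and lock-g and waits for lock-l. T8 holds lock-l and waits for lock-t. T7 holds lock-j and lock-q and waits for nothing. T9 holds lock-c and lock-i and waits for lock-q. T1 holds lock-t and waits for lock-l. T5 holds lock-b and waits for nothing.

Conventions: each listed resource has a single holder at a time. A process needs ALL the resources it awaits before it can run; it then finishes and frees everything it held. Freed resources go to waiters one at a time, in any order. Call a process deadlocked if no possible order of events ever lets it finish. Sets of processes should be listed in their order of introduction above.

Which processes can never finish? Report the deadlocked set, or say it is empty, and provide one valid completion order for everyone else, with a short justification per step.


The deadlocked set is T6, T8 and T1.
Key observation: nobody on the ring T8 -> T1 -> T8 can start until another member finishes, which never happens; T6 waits into the deadlock from upstream.
One completion order for the rest: T7, T9, T5.
Check, step by step:
  T7: no waits; runs immediately, freeing lock-j and lock-q
  T9: everything it awaited (lock-q) is free; runs, freeing lock-c and lock-i
  T5: no waits; runs immediately, freeing lock-b


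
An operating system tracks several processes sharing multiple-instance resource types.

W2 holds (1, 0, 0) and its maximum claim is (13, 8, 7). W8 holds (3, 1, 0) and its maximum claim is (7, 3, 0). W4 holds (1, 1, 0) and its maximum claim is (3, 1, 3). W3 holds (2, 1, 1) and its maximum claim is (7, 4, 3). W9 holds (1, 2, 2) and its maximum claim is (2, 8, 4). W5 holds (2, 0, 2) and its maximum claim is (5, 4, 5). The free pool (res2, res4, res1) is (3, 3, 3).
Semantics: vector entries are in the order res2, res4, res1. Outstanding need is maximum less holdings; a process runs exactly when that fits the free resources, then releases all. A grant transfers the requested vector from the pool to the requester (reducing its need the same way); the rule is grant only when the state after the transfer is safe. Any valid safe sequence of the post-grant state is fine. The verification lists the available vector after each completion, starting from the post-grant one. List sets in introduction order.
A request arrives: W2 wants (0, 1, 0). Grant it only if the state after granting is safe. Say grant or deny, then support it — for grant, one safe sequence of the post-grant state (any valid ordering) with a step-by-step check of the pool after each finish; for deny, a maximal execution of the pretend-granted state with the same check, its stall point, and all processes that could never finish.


DENY — the pretend-granted state is unsafe.
Key observation: even finishing W4, W8, W3, W5 leaves just (11, 5, 6) free — too little res4 for any of the remaining processes.
On the post-grant state, W4, W8, W3, W5 is a maximal run — nothing extends it. Verifying each step:
  pool = (3, 2, 3)
  W4: need (2, 0, 3) fits (3, 2, 3); releases (1, 1, 0), pool now (4, 3, 3)
  W8: need (4, 2, 0) fits (4, 3, 3); releases (3, 1, 0), pool now (7, 4, 3)
  W3: need (5, 3, 2) fits (7, 4, 3); releases (2, 1, 1), pool now (9, 5, 4)
  W5: need (3, 4, 3) fits (9, 5, 4); releases (2, 0, 2), pool now (11, 5, 6)
  W2 still needs (12, 7, 7) but only (11, 5, 6) is free — short on res2, res4 and res1
  W9 still needs (1, 6, 2) but only (11, 5, 6) is free — short on res4
Had the request been granted, W2 and W9 could never finish.


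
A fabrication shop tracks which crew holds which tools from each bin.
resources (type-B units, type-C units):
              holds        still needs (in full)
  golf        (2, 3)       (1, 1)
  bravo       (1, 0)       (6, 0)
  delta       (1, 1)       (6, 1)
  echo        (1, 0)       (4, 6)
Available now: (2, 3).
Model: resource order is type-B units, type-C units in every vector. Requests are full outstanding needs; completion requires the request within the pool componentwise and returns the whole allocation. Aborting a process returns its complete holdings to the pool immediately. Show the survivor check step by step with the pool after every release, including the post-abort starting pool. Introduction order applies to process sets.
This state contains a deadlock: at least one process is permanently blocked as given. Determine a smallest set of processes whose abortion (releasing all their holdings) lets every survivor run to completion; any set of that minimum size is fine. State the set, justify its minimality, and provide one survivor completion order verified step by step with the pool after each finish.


Minimum abort set: bravo.
Key observation: the deadlocked delta becomes finishable only because bravo released (1, 0); it completes at step 3 below.
No smaller set exists: with zero aborts the deadlock remains.
Survivors finish in the order: golf, echo, delta. Verifying each step (pool after the aborts first):
  pool = (3, 3)
  golf needs (1, 1) <= (3, 3) -> finishes; pool += (2, 3) = (5, 6)
  echo needs (4, 6) <= (5, 6) -> finishes; pool += (1, 0) = (6, 6)
  delta needs (6, 1) <= (6, 6) -> finishes; pool += (1, 1) = (7, 7)


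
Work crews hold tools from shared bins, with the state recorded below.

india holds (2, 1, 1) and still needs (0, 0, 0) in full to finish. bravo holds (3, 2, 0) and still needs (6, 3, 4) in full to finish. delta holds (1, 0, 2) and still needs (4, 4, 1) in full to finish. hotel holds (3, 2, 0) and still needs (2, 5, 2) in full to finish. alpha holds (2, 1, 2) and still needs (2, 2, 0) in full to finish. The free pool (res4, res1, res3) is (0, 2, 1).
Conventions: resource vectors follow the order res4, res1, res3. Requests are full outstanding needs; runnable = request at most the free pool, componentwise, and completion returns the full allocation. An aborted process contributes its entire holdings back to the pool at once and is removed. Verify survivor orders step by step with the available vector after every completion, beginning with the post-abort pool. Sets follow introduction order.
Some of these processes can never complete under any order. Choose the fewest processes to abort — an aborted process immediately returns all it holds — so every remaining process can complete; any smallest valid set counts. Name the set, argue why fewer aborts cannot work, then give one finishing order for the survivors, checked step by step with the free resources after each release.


The answer: abort hotel.
Key observation: bravo could never have finished before the abort; with (3, 2, 0) returned by hotel, it fits at step 4.
Why nothing smaller works: aborting no one leaves the state deadlocked as given.
The survivors complete as alpha, india, delta, bravo. Walking it through (starting from the post-abort pool):
  pool = (3, 4, 1)
  alpha: need (2, 2, 0) fits (3, 4, 1); releases (2, 1, 2), pool now (5, 5, 3)
  india: need (0, 0, 0) fits (5, 5, 3); releases (2, 1, 1), pool now (7, 6, 4)
  delta: need (4, 4, 1) fits (7, 6, 4); releases (1, 0, 2), pool now (8, 6, 6)
  bravo: need (6, 3, 4) fits (8, 6, 6); releases (3, 2, 0), pool now (11, 8, 6)


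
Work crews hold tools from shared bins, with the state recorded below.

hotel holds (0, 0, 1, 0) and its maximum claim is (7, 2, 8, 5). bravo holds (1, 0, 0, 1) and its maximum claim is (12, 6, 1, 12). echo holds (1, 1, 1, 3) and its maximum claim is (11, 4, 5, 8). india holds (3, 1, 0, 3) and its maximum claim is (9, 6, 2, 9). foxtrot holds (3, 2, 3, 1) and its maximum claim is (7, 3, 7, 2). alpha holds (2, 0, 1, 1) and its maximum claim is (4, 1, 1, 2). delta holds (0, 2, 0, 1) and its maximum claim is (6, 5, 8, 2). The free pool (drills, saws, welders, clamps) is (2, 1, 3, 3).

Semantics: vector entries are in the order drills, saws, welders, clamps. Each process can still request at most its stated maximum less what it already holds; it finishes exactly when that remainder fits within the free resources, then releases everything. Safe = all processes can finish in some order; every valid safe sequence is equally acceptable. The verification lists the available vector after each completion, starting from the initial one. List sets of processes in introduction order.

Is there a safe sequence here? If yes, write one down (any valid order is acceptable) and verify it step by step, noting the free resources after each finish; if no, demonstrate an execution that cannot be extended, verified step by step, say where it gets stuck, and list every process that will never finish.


The state is SAFE; one workable sequence: alpha, foxtrot, hotel, delta, india, echo, bravo.
Key observation: alpha marks the first exact bind of the order: its need (2, 1, 0, 1) fits the free (2, 1, 3, 3) with zero slack on a requested resource.
Step-by-step check:
  pool = (2, 1, 3, 3)
  run alpha (needs (2, 1, 0, 1), free (2, 1, 3, 3)); after release of (2, 0, 1, 1) the pool is (4, 1, 4, 4)
  run foxtrot (needs (4, 1, 4, 1), free (4, 1, 4, 4)); after release of (3, 2, 3, 1) the pool is (7, 3, 7, 5)
  run hotel (needs (7, 2, 7, 5), free (7, 3, 7, 5)); after release of (0, 0, 1, 0) the pool is (7, 3, 8, 5)
  run delta (needs (6, 3, 8, 1), free (7, 3, 8, 5)); after release of (0, 2, 0, 1) the pool is (7, 5, 8, 6)
  run india (needs (6, 5, 2, 6), free (7, 5, 8, 6)); after release of (3, 1, 0, 3) the pool is (10, 6, 8, 9)
  run echo (needs (10, 3, 4, 5), free (10, 6, 8, 9)); after release of (1, 1, 1, 3) the pool is (11, 7, 9, 12)
  run bravo (needs (11, 6, 1, 11), free (11, 7, 9, 12)); after release of (1, 0, 0, 1) the pool is (12, 7, 9, 13)


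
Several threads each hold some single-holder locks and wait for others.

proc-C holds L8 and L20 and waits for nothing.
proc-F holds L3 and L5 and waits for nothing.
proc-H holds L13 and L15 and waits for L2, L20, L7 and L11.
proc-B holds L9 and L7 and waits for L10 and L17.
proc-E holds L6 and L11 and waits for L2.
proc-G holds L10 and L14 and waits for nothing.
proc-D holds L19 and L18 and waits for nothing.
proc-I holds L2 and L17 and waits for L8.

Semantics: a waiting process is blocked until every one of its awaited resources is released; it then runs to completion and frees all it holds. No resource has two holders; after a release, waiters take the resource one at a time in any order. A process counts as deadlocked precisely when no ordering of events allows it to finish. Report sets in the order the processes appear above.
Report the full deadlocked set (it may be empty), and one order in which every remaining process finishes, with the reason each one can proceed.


Nothing here is deadlocked.
Key observation: the wait graph is acyclic; completion cascades from the unblocked processes through everyone else.
One completion order for the rest: proc-C, proc-G, proc-D, proc-F, proc-I, proc-E, proc-B, proc-H.
Step-by-step check:
  proc-C: no waits; runs immediately, freeing L8 and L20
  proc-G: no waits; runs immediately, freeing L10 and L14
  proc-D: no waits; runs immediately, freeing L19 and L18
  proc-F: no waits; runs immediately, freeing L3 and L5
  proc-I waits on L8 — all released -> runs and releases L2 and L17
  proc-E waits on L2 — all released -> runs and releases L6 and L11
  proc-B waits on L10 and L17 — all released -> runs and releases L9 and L7
  proc-H waits on L2, L20, L7 and L11 — all released -> runs and releases L13 and L15


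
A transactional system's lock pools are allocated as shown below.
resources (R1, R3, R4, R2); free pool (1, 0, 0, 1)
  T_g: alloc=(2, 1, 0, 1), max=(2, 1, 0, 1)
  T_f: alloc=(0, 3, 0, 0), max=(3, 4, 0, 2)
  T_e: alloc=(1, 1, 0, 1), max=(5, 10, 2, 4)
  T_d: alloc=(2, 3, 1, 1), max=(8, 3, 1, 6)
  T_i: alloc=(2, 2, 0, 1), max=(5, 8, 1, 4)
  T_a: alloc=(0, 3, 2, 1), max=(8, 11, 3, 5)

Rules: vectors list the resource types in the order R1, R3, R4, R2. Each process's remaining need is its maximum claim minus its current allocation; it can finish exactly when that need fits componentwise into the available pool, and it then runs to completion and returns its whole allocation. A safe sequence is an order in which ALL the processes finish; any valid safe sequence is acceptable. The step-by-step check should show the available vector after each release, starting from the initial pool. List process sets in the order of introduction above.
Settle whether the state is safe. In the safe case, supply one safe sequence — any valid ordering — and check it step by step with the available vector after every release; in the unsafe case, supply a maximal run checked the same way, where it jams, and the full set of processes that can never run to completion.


The state is UNSAFE.
Key observation: T_g, T_f can finish, but then (3, 4, 0, 2) is all there is, and the blocked group's R2 demands exceed it.
The run T_g, T_f cannot be extended any further. Check, step by step:
  pool = (1, 0, 0, 1)
  run T_g (needs (0, 0, 0, 0), free (1, 0, 0, 1)); after release of (2, 1, 0, 1) the pool is (3, 1, 0, 2)
  run T_f (needs (3, 1, 0, 2), free (3, 1, 0, 2)); after release of (0, 3, 0, 0) the pool is (3, 4, 0, 2)
  blocked: T_e wants (4, 9, 2, 3), pool (3, 4, 0, 2) — not enough R1, R3, R4 and R2
  blocked: T_d wants (6, 0, 0, 5), pool (3, 4, 0, 2) — not enough R1 and R2
  blocked: T_i wants (3, 6, 1, 3), pool (3, 4, 0, 2) — not enough R3, R4 and R2
  blocked: T_a wants (8, 8, 1, 4), pool (3, 4, 0, 2) — not enough R1, R3, R4 and R2
Processes that can never finish: T_e, T_d, T_i and T_a.


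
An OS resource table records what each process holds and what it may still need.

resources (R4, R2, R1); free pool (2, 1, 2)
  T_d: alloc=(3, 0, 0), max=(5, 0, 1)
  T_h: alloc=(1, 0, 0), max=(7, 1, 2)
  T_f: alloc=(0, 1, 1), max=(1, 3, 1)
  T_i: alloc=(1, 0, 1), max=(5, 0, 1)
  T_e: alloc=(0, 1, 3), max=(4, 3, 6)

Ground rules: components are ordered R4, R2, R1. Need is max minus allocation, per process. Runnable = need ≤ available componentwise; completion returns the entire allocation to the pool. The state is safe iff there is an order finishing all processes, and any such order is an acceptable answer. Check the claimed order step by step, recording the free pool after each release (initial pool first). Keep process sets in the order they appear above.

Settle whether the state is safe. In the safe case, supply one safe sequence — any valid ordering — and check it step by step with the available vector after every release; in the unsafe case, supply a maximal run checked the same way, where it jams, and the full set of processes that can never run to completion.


UNSAFE.
Key observation: R2 is the bottleneck — with T_d, T_i, T_h done the pool holds (7, 1, 3), short of every remaining need.
The run T_d, T_i, T_h cannot be extended any further. Step-by-step check:
  pool = (2, 1, 2)
  run T_d (needs (2, 0, 1), free (2, 1, 2)); after release of (3, 0, 0) the pool is (5, 1, 2)
  run T_i (needs (4, 0, 0), free (5, 1, 2)); after release of (1, 0, 1) the pool is (6, 1, 3)
  run T_h (needs (6, 1, 2), free (6, 1, 3)); after release of (1, 0, 0) the pool is (7, 1, 3)
  blocked: T_f wants (1, 2, 0), pool (7, 1, 3) — not enough R2
  blocked: T_e wants (4, 2, 3), pool (7, 1, 3) — not enough R2
Permanently blocked: T_f and T_e.


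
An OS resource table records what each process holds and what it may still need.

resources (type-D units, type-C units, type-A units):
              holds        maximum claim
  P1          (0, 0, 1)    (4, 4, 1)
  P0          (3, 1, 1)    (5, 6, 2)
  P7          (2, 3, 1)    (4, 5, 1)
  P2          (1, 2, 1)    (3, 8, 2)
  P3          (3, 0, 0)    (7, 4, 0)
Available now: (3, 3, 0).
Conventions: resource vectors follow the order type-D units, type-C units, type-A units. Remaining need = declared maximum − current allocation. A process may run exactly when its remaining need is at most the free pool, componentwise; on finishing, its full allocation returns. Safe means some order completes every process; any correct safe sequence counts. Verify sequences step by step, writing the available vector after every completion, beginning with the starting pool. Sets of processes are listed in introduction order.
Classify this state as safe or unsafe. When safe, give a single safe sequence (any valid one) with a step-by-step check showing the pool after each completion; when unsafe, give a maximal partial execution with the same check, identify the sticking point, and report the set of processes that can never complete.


SAFE — a valid safe sequence is P7, P1, P2, P0, P3.
Key observation: the order's first zero-slack moment is P2 ((2, 6, 1) needed, (5, 6, 2) free — a requested resource with nothing to spare).
Step-by-step check:
  pool = (3, 3, 0)
  run P7 (needs (2, 2, 0), free (3, 3, 0)); after release of (2, 3, 1) the pool is (5, 6, 1)
  run P1 (needs (4, 4, 0), free (5, 6, 1)); after release of (0, 0, 1) the pool is (5, 6, 2)
  run P2 (needs (2, 6, 1), free (5, 6, 2)); after release of (1, 2, 1) the pool is (6, 8, 3)
  run P0 (needs (2, 5, 1), free (6, 8, 3)); after release of (3, 1, 1) the pool is (9, 9, 4)
  run P3 (needs (4, 4, 0), free (9, 9, 4)); after release of (3, 0, 0) the pool is (12, 9, 4)


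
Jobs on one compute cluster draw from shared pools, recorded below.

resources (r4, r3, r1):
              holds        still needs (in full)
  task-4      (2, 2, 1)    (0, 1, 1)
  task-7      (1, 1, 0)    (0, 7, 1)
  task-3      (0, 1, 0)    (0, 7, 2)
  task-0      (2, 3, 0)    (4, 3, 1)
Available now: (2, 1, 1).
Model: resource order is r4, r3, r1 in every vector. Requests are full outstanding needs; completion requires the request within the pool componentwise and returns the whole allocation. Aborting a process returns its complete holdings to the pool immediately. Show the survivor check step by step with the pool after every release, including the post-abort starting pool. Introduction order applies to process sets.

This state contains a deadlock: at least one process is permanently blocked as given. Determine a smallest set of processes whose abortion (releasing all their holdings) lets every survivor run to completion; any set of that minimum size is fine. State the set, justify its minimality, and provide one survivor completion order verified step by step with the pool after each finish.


Abort task-3.
Key observation: the returned (0, 1, 0) from task-3 is what brings task-7 — unrunnable before, under any order — into play at step 3.
Why nothing smaller works: aborting no one leaves the state deadlocked as given.
Survivors finish in the order: task-4, task-0, task-7. Check, step by step (pool after the aborts first):
  pool = (2, 2, 1)
  task-4: need (0, 1, 1) fits (2, 2, 1); releases (2, 2, 1), pool now (4, 4, 2)
  task-0: need (4, 3, 1) fits (4, 4, 2); releases (2, 3, 0), pool now (6, 7, 2)
  task-7: need (0, 7, 1) fits (6, 7, 2); releases (1, 1, 0), pool now (7, 8, 2)


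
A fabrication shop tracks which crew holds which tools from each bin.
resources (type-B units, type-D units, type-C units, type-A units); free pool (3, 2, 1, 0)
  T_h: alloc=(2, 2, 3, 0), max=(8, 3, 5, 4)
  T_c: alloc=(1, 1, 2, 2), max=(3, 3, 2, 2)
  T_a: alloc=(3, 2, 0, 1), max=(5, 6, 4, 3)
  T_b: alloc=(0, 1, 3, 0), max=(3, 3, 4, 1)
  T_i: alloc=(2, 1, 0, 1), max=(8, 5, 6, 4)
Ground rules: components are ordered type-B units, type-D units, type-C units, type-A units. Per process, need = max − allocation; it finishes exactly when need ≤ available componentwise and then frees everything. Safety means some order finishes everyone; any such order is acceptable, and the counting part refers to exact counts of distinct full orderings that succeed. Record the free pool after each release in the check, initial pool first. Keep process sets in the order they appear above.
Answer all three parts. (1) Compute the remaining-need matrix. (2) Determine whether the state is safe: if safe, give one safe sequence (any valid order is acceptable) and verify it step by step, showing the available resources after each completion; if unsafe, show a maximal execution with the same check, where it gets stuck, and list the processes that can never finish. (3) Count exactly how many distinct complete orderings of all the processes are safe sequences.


(1) Need matrix, components ordered type-B units, type-D units, type-C units, type-A units:
  T_h: (6, 1, 2, 4)
  T_c: (2, 2, 0, 0)
  T_a: (2, 4, 4, 2)
  T_b: (3, 2, 1, 1)
  T_i: (6, 4, 6, 3)
(2) SAFE, for example via the order T_c, T_b, T_a, T_i, T_h.
Key observation: the order's first zero-slack moment is T_c ((2, 2, 0, 0) needed, (3, 2, 1, 0) free — a requested resource with nothing to spare).
Check, step by step:
  pool = (3, 2, 1, 0)
  T_c needs (2, 2, 0, 0) <= (3, 2, 1, 0) -> finishes; pool += (1, 1, 2, 2) = (4, 3, 3, 2)
  T_b needs (3, 2, 1, 1) <= (4, 3, 3, 2) -> finishes; pool += (0, 1, 3, 0) = (4, 4, 6, 2)
  T_a needs (2, 4, 4, 2) <= (4, 4, 6, 2) -> finishes; pool += (3, 2, 0, 1) = (7, 6, 6, 3)
  T_i needs (6, 4, 6, 3) <= (7, 6, 6, 3) -> finishes; pool += (2, 1, 0, 1) = (9, 7, 6, 4)
  T_h needs (6, 1, 2, 4) <= (9, 7, 6, 4) -> finishes; pool += (2, 2, 3, 0) = (11, 9, 9, 4)
(3) Precisely 1 of the possible complete orderings is a safe sequence.
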